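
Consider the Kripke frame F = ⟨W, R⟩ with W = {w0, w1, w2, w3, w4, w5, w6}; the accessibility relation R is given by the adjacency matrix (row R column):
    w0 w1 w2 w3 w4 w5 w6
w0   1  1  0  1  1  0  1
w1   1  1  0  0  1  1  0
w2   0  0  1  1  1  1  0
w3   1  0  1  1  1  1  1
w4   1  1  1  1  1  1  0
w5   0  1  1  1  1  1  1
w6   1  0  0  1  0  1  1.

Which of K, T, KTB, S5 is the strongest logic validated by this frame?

Reflexive (axiom T): yes — every world is R-related to itself.
Symmetric (axiom B): yes — every pair in R has its reverse in R.
Euclidean (axiom 5): no — w0 R w1 and w0 R w3, but not w1 R w3.
So F validates K, T, KTB; S5 would additionally require R to be Euclidean. The strongest is KTB.

KTB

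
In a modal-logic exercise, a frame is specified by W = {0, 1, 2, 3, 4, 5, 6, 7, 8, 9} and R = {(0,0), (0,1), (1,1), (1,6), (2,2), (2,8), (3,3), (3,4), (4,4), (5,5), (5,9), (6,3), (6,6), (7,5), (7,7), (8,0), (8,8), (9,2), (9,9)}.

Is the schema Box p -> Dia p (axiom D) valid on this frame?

The schema D characterises exactly the serial frames.
Serial: yes — every world has a successor (e.g. 0 R 0).

Yes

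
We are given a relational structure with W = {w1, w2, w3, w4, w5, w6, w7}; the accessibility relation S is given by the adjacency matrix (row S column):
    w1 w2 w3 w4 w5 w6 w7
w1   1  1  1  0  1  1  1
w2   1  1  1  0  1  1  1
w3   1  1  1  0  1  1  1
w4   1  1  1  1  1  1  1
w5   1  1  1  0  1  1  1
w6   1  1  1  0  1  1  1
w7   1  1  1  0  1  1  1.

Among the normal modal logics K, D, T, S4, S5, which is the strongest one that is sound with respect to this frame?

Serial (axiom D): yes — every world has a successor (e.g. w1 S w1).
Reflexive (axiom T): yes — every world is S-related to itself.
Transitive (axiom 4): yes — every two-step S-path is closed by a direct edge.
Euclidean (axiom 5): no — w4 S w1 and w4 S w4, but not w1 S w4.
So F validates K, D, T, S4; S5 would additionally require S to be Euclidean. The strongest is S4.

S4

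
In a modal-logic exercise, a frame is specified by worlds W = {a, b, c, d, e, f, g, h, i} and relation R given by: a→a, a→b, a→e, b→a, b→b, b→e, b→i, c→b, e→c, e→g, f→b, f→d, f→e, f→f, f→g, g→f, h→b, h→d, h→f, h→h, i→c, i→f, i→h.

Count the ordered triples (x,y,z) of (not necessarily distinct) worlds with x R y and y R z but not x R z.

32

Enumerating: (a,b,i), (a,e,c), (a,e,g), (b,e,c), (b,e,g), (b,i,c), (b,i,f), (b,i,h), (c,b,a), (c,b,e), (c,b,i), (e,c,b), … and 20 more.
Total: 32.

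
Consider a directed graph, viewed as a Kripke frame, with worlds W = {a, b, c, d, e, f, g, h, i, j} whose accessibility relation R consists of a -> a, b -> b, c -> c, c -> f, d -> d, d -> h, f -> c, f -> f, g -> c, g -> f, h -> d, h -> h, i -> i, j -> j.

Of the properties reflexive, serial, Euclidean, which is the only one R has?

Reflexive: no — e is not related to itself.
Serial: no — e has no R-successor.
Euclidean: yes — any two successors of a common world are R-related.
Only Euclidean holds.

Euclidean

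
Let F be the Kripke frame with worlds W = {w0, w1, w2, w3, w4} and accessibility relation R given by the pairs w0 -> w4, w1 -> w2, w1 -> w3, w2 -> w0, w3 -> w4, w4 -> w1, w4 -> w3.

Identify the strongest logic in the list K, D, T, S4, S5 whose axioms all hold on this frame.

D

Serial (axiom D): yes — every world has a successor (e.g. w0 R w4).
Reflexive (axiom T): no — w0 is not related to itself.
Transitive (axiom 4): no — w0 R w4 and w4 R w1, but not w0 R w1.
Euclidean (axiom 5): no — w1 R w2 and w1 R w3, but not w2 R w3.
So F validates K, D; T would additionally require R to be reflexive. The strongest is D.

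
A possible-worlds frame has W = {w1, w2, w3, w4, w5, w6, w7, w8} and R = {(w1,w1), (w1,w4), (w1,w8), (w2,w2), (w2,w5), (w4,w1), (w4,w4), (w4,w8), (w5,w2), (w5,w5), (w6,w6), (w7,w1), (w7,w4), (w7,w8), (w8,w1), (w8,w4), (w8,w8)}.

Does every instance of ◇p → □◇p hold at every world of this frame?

By correspondence theory, 5 is valid on a frame iff R is Euclidean.
Euclidean: yes — any two successors of a common world are R-related.

Yes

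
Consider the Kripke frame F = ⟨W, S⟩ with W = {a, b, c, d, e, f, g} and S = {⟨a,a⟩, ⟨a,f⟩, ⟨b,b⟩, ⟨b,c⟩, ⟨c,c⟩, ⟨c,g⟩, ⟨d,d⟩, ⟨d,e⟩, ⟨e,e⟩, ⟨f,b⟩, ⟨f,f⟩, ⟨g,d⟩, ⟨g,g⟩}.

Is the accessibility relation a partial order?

Reflexive: yes — every world is S-related to itself.
Transitive: no — a S f and f S b, but not a S b.
Antisymmetric: yes — no distinct pair is related both ways.
So S is not a partial order.

No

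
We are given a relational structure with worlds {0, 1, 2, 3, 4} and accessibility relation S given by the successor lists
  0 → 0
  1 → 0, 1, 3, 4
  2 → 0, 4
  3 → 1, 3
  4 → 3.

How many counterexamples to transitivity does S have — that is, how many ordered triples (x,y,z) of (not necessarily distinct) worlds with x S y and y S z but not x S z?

Enumerating: (2,4,3), (3,1,0), (3,1,4), (4,3,1).

4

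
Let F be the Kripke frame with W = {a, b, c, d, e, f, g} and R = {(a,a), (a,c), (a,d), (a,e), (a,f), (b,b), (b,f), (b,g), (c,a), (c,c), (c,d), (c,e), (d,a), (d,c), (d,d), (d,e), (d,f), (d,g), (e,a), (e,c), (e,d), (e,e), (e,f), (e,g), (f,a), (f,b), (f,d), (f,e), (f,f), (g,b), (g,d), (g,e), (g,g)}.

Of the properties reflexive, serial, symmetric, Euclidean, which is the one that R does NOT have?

Euclidean

Reflexive: yes — every world is R-related to itself.
Serial: yes — every world has a successor (e.g. a R a).
Symmetric: yes — every pair in R has its reverse in R.
Euclidean: no — a R c and a R f, but not c R f.
Only Euclidean fails.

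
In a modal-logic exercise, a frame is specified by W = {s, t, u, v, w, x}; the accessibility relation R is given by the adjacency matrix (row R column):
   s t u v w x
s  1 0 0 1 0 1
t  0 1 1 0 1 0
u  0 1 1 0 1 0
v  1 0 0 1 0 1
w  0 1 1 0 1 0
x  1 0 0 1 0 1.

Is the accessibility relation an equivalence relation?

Yes

Reflexive: yes — every world is R-related to itself.
Symmetric: yes — every pair in R has its reverse in R.
Transitive: yes — every two-step R-path is closed by a direct edge.
So R is an equivalence relation.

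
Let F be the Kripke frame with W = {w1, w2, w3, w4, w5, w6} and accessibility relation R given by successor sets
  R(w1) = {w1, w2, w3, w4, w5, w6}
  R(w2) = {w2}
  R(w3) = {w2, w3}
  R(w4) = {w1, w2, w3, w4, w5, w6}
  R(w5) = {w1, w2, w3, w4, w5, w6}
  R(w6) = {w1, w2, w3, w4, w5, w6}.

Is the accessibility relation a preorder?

Reflexive: yes — every world is R-related to itself.
Transitive: yes — every two-step R-path is closed by a direct edge.
So R is a preorder.

Yes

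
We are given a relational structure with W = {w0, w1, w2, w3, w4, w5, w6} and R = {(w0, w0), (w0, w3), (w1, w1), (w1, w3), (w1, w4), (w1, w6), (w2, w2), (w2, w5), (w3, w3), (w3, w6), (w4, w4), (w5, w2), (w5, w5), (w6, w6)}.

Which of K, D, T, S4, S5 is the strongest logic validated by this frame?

T

Serial (axiom D): yes — every world has a successor (e.g. w0 R w0).
Reflexive (axiom T): yes — every world is R-related to itself.
Transitive (axiom 4): no — w0 R w3 and w3 R w6, but not w0 R w6.
Euclidean (axiom 5): no — w1 R w3 and w1 R w4, but not w3 R w4.
So F validates K, D, T; S4 would additionally require R to be transitive. The strongest is T.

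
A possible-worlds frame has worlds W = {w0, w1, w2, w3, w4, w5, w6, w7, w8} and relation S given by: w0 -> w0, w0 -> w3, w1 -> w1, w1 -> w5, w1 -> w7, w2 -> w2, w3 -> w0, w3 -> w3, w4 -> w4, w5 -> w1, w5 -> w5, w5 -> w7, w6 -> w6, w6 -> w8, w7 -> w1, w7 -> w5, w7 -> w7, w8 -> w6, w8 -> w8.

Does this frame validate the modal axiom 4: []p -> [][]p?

Yes

By correspondence theory, 4 is valid on a frame iff S is transitive.
Transitive: yes — every two-step S-path is closed by a direct edge.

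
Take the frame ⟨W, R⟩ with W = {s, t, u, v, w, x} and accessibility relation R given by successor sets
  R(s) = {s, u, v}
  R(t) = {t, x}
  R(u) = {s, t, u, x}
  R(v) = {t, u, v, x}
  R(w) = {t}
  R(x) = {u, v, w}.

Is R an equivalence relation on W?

Reflexive: no — w is not related to itself.
Symmetric: no — s R v but not v R s.
Transitive: no — s R u and u R t, but not s R t.
So R is not an equivalence relation.

No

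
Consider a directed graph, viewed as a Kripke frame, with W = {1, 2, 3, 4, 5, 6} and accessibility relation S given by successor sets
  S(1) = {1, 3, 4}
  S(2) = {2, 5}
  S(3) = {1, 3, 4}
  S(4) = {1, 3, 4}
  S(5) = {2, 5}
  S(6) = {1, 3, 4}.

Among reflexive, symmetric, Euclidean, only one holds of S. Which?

Euclidean

Reflexive: no — 6 is not related to itself.
Symmetric: no — 6 S 1 but not 1 S 6.
Euclidean: yes — any two successors of a common world are S-related.
Only Euclidean holds.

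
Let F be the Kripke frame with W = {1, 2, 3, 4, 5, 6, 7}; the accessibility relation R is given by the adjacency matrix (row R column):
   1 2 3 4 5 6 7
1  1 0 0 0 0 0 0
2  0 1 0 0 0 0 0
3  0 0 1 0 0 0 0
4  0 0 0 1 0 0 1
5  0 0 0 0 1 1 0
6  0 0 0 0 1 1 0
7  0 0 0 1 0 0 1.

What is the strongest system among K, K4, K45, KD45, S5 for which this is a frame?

S5

Transitive (axiom 4): yes — every two-step R-path is closed by a direct edge.
Euclidean (axiom 5): yes — any two successors of a common world are R-related.
Serial (axiom D): yes — every world has a successor (e.g. 1 R 1).
Reflexive (axiom T): yes — every world is R-related to itself.
So F validates K, K4, K45, KD45, S5. The strongest is S5.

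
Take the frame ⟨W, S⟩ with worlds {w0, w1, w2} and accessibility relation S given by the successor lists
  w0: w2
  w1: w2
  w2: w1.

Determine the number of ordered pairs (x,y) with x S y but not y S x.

1

Enumerating: (w0,w2).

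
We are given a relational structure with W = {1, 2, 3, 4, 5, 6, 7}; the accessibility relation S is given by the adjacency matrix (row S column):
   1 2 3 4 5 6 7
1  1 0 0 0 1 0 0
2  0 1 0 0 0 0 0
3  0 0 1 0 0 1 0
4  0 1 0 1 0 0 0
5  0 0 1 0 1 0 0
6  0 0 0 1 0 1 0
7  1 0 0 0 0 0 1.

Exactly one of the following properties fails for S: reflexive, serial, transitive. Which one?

transitive

Reflexive: yes — every world is S-related to itself.
Serial: yes — every world has a successor (e.g. 1 S 1).
Transitive: no — 1 S 5 and 5 S 3, but not 1 S 3.
Only transitive fails.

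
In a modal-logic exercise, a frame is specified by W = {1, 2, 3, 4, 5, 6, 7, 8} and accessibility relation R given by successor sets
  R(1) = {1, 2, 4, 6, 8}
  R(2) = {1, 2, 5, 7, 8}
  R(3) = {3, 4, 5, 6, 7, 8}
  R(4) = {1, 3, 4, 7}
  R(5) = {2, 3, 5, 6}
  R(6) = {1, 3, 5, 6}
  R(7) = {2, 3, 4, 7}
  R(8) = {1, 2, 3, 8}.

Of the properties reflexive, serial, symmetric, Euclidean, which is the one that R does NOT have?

Reflexive: yes — every world is R-related to itself.
Serial: yes — every world has a successor (e.g. 1 R 1).
Symmetric: yes — every pair in R has its reverse in R.
Euclidean: no — 1 R 2 and 1 R 4, but not 2 R 4.
Only Euclidean fails.

Euclidean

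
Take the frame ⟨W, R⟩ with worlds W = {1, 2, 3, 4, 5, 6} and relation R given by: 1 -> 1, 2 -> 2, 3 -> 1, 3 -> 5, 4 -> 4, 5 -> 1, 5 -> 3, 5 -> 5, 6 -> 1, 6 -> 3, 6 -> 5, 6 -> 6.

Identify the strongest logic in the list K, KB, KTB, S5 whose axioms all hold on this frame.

K

Symmetric (axiom B): no — 3 R 1 but not 1 R 3.
Reflexive (axiom T): no — 3 is not related to itself.
Euclidean (axiom 5): no — 3 R 1 and 3 R 5, but not 1 R 5.
So F validates K; KB would additionally require R to be symmetric. The strongest is K.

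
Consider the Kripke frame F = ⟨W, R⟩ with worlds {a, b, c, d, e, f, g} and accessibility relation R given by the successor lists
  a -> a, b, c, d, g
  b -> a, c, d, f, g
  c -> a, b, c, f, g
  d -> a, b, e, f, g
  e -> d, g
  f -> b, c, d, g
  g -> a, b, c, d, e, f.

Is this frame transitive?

No

Transitive: no — a R b and b R f, but not a R f.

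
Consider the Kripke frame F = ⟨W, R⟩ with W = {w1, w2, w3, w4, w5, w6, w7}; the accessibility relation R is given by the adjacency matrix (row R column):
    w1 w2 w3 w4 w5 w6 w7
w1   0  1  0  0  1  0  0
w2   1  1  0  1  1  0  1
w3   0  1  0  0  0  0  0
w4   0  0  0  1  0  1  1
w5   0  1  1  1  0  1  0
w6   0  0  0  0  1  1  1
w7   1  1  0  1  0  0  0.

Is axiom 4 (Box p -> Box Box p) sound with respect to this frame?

The schema 4 characterises exactly the transitive frames.
Transitive: no — w1 R w2 and w2 R w4, but not w1 R w4.

No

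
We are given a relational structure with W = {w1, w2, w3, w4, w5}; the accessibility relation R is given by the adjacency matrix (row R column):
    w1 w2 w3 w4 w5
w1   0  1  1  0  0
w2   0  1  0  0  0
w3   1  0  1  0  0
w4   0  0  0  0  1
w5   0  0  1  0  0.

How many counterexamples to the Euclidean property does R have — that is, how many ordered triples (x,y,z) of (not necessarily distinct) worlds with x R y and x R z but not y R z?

4

Enumerating: (w1,w2,w3), (w1,w3,w2), (w3,w1,w1), (w4,w5,w5).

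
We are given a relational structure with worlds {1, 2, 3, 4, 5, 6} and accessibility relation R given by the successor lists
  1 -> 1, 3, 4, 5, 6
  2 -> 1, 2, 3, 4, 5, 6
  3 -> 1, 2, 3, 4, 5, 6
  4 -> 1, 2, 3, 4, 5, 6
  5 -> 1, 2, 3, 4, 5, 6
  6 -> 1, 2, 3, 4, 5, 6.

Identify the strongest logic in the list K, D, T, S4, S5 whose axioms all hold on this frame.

Serial (axiom D): yes — every world has a successor (e.g. 1 R 1).
Reflexive (axiom T): yes — every world is R-related to itself.
Transitive (axiom 4): no — 1 R 3 and 3 R 2, but not 1 R 2.
Euclidean (axiom 5): no — 3 R 1 and 3 R 2, but not 1 R 2.
So F validates K, D, T; S4 would additionally require R to be transitive. The strongest is T.

T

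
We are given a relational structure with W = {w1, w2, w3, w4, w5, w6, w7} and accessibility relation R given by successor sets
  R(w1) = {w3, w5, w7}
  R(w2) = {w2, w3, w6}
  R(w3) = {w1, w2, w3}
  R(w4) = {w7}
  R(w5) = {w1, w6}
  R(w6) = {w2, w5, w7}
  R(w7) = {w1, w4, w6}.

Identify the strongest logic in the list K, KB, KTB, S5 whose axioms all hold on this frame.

KB

Symmetric (axiom B): yes — every pair in R has its reverse in R.
Reflexive (axiom T): no — w1 is not related to itself.
Euclidean (axiom 5): no — w1 R w3 and w1 R w5, but not w3 R w5.
So F validates K, KB; KTB would additionally require R to be reflexive. The strongest is KB.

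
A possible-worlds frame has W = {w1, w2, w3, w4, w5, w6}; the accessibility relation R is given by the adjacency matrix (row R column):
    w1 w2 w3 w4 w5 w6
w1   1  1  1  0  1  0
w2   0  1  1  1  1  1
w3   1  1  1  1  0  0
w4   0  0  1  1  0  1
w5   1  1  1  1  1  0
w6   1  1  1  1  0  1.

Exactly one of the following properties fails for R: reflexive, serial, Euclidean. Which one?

Euclidean

Reflexive: yes — every world is R-related to itself.
Serial: yes — every world has a successor (e.g. w1 R w1).
Euclidean: no — w1 R w3 and w1 R w5, but not w3 R w5.
Only Euclidean fails.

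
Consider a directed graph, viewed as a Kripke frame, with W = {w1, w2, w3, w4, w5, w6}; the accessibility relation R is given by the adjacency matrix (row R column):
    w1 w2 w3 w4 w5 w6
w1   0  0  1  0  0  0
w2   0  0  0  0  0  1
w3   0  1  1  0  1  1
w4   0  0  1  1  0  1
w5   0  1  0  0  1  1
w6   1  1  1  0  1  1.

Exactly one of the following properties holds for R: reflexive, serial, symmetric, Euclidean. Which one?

serial

Reflexive: no — w1 is not related to itself.
Serial: yes — every world has a successor (e.g. w1 R w3).
Symmetric: no — w1 R w3 but not w3 R w1.
Euclidean: no — w3 R w2 and w3 R w5, but not w2 R w5.
Only serial holds.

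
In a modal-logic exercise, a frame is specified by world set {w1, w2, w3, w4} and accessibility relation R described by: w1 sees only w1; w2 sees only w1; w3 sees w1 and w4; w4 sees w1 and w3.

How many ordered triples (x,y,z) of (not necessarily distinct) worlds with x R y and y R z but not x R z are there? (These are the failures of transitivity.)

2

Enumerating: (w3,w4,w3), (w4,w3,w4).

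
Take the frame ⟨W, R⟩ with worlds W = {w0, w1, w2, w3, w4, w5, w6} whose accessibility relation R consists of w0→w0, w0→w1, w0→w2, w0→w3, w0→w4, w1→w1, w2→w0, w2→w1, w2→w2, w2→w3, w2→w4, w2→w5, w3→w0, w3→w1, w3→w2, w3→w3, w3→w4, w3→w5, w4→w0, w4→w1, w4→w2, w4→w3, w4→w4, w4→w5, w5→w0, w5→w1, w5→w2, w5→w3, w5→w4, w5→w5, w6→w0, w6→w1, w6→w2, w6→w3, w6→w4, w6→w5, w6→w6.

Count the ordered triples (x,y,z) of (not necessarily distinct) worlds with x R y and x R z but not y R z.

Enumerating: (w0,w1,w0), (w0,w1,w2), (w0,w1,w3), (w0,w1,w4), (w2,w0,w5), (w2,w1,w0), (w2,w1,w2), (w2,w1,w3), (w2,w1,w4), (w2,w1,w5), (w3,w0,w5), (w3,w1,w0), … and 28 more.
Total: 40.

40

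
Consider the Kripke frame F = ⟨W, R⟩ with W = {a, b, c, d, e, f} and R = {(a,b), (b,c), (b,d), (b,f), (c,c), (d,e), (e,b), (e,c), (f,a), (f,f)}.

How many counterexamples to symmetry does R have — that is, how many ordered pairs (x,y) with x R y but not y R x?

8

Enumerating: (a,b), (b,c), (b,d), (b,f), (d,e), (e,b), (e,c), (f,a).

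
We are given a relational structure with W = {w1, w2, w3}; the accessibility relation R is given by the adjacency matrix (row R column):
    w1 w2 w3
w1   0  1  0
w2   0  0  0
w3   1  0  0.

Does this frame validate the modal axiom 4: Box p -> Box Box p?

The schema 4 characterises exactly the transitive frames.
Transitive: no — w3 R w1 and w1 R w2, but not w3 R w2.

No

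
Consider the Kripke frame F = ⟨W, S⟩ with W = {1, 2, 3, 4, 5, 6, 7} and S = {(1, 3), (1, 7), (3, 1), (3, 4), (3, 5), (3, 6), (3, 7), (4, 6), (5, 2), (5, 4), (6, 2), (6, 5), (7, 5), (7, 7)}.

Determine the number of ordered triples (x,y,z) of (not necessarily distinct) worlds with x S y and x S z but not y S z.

Enumerating: (1,3,3), (1,7,3), (3,1,1), (3,1,4), (3,1,5), (3,1,6), (3,4,1), (3,4,4), (3,4,5), (3,4,7), (3,5,1), (3,5,5), … and 19 more.
Total: 31.

31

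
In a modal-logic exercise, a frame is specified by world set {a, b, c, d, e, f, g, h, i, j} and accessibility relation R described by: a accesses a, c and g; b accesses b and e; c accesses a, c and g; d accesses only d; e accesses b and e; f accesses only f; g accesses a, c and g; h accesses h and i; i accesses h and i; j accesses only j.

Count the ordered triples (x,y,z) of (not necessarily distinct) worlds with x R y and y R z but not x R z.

0

R is transitive; there are no such tuples.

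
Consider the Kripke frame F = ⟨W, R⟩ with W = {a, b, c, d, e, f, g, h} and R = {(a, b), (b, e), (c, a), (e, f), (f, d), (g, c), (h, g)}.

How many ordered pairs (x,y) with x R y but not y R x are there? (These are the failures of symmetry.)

7

Enumerating: (a,b), (b,e), (c,a), (e,f), (f,d), (g,c), (h,g).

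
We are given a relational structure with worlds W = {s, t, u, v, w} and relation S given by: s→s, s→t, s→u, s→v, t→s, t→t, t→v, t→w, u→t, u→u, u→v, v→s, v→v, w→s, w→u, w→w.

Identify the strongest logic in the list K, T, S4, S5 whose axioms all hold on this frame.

Reflexive (axiom T): yes — every world is S-related to itself.
Transitive (axiom 4): no — s S t and t S w, but not s S w.
Euclidean (axiom 5): no — s S t and s S u, but not t S u.
So F validates K, T; S4 would additionally require S to be transitive. The strongest is T.

T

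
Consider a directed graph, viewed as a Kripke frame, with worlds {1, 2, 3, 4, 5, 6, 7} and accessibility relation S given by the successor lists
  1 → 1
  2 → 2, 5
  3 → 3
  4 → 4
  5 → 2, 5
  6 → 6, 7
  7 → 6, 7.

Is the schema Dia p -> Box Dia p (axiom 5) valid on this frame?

Axiom 5 corresponds to the accessibility relation being Euclidean.
Euclidean: yes — any two successors of a common world are S-related.

Yes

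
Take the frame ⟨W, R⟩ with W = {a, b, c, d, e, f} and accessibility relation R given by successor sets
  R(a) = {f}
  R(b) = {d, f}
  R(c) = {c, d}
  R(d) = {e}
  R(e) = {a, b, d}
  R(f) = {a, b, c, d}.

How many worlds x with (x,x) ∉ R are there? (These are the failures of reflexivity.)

Enumerating: a, b, d, e, f.

5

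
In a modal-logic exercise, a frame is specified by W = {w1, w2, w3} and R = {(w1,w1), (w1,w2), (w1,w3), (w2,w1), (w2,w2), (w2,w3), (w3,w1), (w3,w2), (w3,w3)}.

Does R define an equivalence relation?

Reflexive: yes — every world is R-related to itself.
Symmetric: yes — every pair in R has its reverse in R.
Transitive: yes — every two-step R-path is closed by a direct edge.
So R is an equivalence relation.

Yes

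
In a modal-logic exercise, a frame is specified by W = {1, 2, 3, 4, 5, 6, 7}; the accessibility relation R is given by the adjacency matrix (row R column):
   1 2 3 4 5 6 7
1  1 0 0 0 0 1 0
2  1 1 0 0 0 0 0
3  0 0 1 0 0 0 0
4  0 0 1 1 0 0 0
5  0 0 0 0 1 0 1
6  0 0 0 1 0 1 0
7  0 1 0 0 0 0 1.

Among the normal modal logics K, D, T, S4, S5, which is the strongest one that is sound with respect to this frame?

Serial (axiom D): yes — every world has a successor (e.g. 1 R 1).
Reflexive (axiom T): yes — every world is R-related to itself.
Transitive (axiom 4): no — 1 R 6 and 6 R 4, but not 1 R 4.
Euclidean (axiom 5): no — 1 R 6 and 1 R 1, but not 6 R 1.
So F validates K, D, T; S4 would additionally require R to be transitive. The strongest is T.

T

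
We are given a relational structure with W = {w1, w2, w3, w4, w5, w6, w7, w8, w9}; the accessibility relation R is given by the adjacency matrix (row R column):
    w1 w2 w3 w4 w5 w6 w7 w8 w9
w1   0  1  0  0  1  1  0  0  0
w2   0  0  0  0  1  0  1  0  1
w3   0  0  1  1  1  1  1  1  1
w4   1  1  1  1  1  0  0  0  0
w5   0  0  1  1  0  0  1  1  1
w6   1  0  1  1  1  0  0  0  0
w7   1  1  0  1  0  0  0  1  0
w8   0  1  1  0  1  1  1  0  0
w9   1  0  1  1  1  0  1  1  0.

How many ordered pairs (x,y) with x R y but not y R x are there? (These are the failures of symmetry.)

18

Enumerating: (w1,w2), (w1,w5), (w2,w5), (w2,w9), (w3,w7), (w4,w1), (w4,w2), (w5,w7), (w6,w4), (w6,w5), (w7,w1), (w7,w4), (w8,w2), (w8,w6), (w9,w1), (w9,w4), (w9,w7), (w9,w8).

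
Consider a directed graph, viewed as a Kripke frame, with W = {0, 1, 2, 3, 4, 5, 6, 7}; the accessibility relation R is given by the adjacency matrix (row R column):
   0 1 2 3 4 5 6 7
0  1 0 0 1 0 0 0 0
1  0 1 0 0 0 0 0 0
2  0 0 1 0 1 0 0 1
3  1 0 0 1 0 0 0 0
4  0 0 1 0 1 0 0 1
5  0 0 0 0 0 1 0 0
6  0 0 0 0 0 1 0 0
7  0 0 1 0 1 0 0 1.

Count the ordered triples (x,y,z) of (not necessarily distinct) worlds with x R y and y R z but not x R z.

R is transitive; there are no such tuples.

0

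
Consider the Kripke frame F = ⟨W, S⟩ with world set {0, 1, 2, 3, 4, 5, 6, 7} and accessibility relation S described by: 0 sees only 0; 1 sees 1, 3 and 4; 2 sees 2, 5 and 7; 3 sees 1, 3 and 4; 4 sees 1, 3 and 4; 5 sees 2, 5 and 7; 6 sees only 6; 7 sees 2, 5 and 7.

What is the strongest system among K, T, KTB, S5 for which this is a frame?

S5

Reflexive (axiom T): yes — every world is S-related to itself.
Symmetric (axiom B): yes — every pair in S has its reverse in S.
Euclidean (axiom 5): yes — any two successors of a common world are S-related.
So F validates K, T, KTB, S5. The strongest is S5.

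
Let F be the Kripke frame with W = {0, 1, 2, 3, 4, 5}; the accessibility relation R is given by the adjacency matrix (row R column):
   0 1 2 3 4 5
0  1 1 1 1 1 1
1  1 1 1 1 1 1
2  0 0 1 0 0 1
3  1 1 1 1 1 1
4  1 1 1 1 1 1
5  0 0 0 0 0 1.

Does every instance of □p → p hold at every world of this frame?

Yes

Axiom T corresponds to the accessibility relation being reflexive.
Reflexive: yes — every world is R-related to itself.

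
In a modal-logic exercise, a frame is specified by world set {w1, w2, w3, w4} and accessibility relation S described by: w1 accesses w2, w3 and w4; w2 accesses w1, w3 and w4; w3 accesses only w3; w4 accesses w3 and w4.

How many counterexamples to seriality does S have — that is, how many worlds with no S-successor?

S is serial; there are no such worlds.

0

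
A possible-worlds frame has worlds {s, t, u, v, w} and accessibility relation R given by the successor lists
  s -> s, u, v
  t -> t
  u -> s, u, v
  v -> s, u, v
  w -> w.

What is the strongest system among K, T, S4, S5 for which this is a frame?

Reflexive (axiom T): yes — every world is R-related to itself.
Transitive (axiom 4): yes — every two-step R-path is closed by a direct edge.
Euclidean (axiom 5): yes — any two successors of a common world are R-related.
So F validates K, T, S4, S5. The strongest is S5.

S5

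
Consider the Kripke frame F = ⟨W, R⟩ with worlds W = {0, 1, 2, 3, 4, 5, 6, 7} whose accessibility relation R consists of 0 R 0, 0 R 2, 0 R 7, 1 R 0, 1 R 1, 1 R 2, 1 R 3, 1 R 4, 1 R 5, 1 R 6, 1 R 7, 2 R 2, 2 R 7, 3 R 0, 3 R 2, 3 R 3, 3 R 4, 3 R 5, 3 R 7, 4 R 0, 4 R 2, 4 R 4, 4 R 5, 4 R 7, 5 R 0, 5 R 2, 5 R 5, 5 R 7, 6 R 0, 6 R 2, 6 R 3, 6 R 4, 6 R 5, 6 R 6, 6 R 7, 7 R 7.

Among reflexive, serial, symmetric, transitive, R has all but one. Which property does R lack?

symmetric

Reflexive: yes — every world is R-related to itself.
Serial: yes — every world has a successor (e.g. 0 R 0).
Symmetric: no — 0 R 2 but not 2 R 0.
Transitive: yes — every two-step R-path is closed by a direct edge.
Only symmetric fails.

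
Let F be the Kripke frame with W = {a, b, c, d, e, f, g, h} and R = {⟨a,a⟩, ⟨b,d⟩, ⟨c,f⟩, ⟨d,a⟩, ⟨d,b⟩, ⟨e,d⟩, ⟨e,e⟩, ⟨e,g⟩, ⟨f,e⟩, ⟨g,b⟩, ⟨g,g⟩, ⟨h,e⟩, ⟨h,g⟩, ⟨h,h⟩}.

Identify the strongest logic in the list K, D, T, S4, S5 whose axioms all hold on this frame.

Serial (axiom D): yes — every world has a successor (e.g. a R a).
Reflexive (axiom T): no — b is not related to itself.
Transitive (axiom 4): no — b R d and d R a, but not b R a.
Euclidean (axiom 5): no — d R a and d R b, but not a R b.
So F validates K, D; T would additionally require R to be reflexive. The strongest is D.

D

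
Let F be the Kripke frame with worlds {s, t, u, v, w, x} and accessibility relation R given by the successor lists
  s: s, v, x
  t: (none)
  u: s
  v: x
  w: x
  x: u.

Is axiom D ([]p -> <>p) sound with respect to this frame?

The schema D characterises exactly the serial frames.
Serial: no — t has no R-successor.

No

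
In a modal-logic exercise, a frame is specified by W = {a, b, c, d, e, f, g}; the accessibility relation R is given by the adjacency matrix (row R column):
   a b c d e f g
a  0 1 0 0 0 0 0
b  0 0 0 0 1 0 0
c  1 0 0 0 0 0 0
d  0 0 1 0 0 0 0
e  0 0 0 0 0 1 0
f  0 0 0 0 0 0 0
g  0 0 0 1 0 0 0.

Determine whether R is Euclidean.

Euclidean: no — a R b and a R b, but not b R b.

No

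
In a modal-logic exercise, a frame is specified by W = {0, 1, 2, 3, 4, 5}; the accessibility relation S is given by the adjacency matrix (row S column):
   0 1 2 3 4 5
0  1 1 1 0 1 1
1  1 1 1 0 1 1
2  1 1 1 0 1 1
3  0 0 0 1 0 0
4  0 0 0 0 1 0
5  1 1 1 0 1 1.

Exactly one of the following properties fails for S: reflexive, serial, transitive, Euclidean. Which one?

Reflexive: yes — every world is S-related to itself.
Serial: yes — every world has a successor (e.g. 0 S 0).
Transitive: yes — every two-step S-path is closed by a direct edge.
Euclidean: no — 0 S 4 and 0 S 1, but not 4 S 1.
Only Euclidean fails.

Euclidean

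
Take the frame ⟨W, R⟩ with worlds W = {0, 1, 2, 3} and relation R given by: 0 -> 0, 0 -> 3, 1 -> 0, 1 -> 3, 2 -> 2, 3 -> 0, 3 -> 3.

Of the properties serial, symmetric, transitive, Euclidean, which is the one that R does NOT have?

symmetric

Serial: yes — every world has a successor (e.g. 0 R 0).
Symmetric: no — 1 R 0 but not 0 R 1.
Transitive: yes — every two-step R-path is closed by a direct edge.
Euclidean: yes — any two successors of a common world are R-related.
Only symmetric fails.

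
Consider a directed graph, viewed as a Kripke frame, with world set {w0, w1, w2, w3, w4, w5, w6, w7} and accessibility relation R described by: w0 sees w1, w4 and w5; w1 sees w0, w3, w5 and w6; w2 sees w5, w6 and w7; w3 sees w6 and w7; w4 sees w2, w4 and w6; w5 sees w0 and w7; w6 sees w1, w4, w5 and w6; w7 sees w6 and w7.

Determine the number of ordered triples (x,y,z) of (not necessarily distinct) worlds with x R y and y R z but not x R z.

Enumerating: (w0,w1,w0), (w0,w1,w3), (w0,w1,w6), (w0,w4,w2), (w0,w4,w6), (w0,w5,w0), (w0,w5,w7), (w1,w0,w1), (w1,w0,w4), (w1,w3,w7), (w1,w5,w7), (w1,w6,w1), … and 23 more.
Total: 35.

35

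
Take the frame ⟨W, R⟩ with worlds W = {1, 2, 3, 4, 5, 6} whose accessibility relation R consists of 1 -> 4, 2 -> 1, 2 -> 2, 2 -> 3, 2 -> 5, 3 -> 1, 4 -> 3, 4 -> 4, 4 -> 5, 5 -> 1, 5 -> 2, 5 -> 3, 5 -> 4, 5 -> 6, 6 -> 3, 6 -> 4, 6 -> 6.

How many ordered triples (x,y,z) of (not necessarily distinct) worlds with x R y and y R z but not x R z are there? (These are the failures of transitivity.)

14

Enumerating: (1,4,3), (1,4,5), (2,1,4), (2,5,4), (2,5,6), (3,1,4), (4,3,1), (4,5,1), (4,5,2), (4,5,6), (5,2,5), (5,4,5), (6,3,1), (6,4,5).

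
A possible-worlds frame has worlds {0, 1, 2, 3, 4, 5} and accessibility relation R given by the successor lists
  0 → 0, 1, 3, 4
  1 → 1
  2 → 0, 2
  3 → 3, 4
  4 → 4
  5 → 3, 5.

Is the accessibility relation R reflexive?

Yes

Reflexive: yes — every world is R-related to itself.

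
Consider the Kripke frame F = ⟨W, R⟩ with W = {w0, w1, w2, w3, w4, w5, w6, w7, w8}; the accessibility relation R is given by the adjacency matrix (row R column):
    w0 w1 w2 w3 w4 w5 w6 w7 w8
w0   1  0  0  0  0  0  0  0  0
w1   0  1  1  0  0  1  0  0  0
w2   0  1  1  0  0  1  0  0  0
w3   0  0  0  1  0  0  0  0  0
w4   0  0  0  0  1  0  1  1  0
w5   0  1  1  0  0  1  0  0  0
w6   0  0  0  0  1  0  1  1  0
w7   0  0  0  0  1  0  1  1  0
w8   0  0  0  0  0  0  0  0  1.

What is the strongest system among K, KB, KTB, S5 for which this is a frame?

Symmetric (axiom B): yes — every pair in R has its reverse in R.
Reflexive (axiom T): yes — every world is R-related to itself.
Euclidean (axiom 5): yes — any two successors of a common world are R-related.
So F validates K, KB, KTB, S5. The strongest is S5.

S5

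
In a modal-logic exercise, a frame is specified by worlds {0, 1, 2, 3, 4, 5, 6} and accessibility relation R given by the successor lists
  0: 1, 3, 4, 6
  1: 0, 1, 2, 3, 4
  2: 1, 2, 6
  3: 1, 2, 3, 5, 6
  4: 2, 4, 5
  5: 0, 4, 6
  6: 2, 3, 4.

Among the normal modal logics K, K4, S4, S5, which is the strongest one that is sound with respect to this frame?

K

Transitive (axiom 4): no — 0 R 1 and 1 R 2, but not 0 R 2.
Reflexive (axiom T): no — 0 is not related to itself.
Euclidean (axiom 5): no — 0 R 1 and 0 R 6, but not 1 R 6.
So F validates K; K4 would additionally require R to be transitive. The strongest is K.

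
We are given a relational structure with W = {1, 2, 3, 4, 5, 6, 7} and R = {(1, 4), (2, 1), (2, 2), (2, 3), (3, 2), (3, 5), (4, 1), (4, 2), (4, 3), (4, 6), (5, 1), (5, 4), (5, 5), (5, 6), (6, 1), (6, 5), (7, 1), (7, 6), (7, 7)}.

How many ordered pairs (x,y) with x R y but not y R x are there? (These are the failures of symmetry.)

10

Enumerating: (2,1), (3,5), (4,2), (4,3), (4,6), (5,1), (5,4), (6,1), (7,1), (7,6).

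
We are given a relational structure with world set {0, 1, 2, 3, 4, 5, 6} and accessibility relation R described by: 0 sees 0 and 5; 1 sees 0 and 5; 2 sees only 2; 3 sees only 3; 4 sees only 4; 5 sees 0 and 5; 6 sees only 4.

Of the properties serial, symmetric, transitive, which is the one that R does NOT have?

symmetric

Serial: yes — every world has a successor (e.g. 0 R 0).
Symmetric: no — 1 R 0 but not 0 R 1.
Transitive: yes — every two-step R-path is closed by a direct edge.
Only symmetric fails.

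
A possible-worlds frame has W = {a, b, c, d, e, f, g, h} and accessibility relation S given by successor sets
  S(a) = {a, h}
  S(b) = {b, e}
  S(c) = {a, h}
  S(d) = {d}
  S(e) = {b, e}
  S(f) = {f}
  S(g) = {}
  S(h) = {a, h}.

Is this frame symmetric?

Symmetric: no — c S a but not a S c.

No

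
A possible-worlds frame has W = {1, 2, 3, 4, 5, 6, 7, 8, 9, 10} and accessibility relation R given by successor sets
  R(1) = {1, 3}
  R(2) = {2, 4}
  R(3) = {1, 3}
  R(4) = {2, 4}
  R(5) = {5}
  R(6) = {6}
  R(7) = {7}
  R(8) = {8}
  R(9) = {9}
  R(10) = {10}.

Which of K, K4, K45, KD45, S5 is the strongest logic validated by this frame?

S5

Transitive (axiom 4): yes — every two-step R-path is closed by a direct edge.
Euclidean (axiom 5): yes — any two successors of a common world are R-related.
Serial (axiom D): yes — every world has a successor (e.g. 1 R 1).
Reflexive (axiom T): yes — every world is R-related to itself.
So F validates K, K4, K45, KD45, S5. The strongest is S5.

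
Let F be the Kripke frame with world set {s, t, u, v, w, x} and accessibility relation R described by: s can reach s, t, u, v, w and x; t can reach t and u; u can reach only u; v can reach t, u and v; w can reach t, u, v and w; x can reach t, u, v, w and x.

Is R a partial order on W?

Yes

Reflexive: yes — every world is R-related to itself.
Transitive: yes — every two-step R-path is closed by a direct edge.
Antisymmetric: yes — no distinct pair is related both ways.
So R is a partial order.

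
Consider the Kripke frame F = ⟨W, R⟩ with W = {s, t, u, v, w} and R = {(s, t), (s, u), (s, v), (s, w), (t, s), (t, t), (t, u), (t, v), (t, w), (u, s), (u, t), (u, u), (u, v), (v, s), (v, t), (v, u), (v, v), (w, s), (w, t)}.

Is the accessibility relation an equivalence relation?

Reflexive: no — s is not related to itself.
Symmetric: yes — every pair in R has its reverse in R.
Transitive: no — u R s and s R w, but not u R w.
So R is not an equivalence relation.

No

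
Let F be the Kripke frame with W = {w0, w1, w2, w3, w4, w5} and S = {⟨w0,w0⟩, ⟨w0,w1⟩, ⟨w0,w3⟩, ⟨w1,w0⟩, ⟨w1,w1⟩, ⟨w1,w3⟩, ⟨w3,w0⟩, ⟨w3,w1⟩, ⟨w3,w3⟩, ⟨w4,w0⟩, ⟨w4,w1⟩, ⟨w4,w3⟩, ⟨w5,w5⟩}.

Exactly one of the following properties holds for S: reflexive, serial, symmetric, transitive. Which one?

transitive

Reflexive: no — w2 is not related to itself.
Serial: no — w2 has no S-successor.
Symmetric: no — w4 S w0 but not w0 S w4.
Transitive: yes — every two-step S-path is closed by a direct edge.
Only transitive holds.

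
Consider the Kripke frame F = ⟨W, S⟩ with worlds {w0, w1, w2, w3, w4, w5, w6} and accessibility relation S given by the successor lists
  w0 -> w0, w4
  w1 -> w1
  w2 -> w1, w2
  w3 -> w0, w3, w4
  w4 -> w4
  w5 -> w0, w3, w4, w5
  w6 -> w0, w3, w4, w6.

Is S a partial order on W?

Reflexive: yes — every world is S-related to itself.
Transitive: yes — every two-step S-path is closed by a direct edge.
Antisymmetric: yes — no distinct pair is related both ways.
So S is a partial order.

Yes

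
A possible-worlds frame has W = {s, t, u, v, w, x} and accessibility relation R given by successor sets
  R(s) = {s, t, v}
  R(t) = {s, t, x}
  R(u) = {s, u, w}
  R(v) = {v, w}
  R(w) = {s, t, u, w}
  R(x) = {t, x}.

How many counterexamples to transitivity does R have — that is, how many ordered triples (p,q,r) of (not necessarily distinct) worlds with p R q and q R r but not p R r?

Enumerating: (s,t,x), (s,v,w), (t,s,v), (u,s,t), (u,s,v), (u,w,t), (v,w,s), (v,w,t), (v,w,u), (w,s,v), (w,t,x), (x,t,s).

12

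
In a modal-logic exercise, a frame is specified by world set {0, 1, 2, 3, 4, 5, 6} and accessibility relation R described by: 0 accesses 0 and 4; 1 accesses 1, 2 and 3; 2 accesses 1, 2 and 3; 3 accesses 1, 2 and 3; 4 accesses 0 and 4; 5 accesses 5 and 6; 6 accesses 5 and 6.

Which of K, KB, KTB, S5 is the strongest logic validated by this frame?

S5

Symmetric (axiom B): yes — every pair in R has its reverse in R.
Reflexive (axiom T): yes — every world is R-related to itself.
Euclidean (axiom 5): yes — any two successors of a common world are R-related.
So F validates K, KB, KTB, S5. The strongest is S5.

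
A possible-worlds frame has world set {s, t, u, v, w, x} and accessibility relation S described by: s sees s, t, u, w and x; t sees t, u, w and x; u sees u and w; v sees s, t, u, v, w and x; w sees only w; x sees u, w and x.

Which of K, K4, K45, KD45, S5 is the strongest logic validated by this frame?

Transitive (axiom 4): yes — every two-step S-path is closed by a direct edge.
Euclidean (axiom 5): no — s S u and s S t, but not u S t.
Serial (axiom D): yes — every world has a successor (e.g. s S s).
Reflexive (axiom T): yes — every world is S-related to itself.
So F validates K, K4; K45 would additionally require S to be Euclidean. The strongest is K4.

K4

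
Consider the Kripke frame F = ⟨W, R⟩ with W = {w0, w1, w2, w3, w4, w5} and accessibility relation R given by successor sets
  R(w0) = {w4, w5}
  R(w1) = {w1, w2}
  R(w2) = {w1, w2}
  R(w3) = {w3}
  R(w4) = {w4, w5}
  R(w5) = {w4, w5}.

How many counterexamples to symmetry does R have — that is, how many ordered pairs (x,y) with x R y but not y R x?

Enumerating: (w0,w4), (w0,w5).

2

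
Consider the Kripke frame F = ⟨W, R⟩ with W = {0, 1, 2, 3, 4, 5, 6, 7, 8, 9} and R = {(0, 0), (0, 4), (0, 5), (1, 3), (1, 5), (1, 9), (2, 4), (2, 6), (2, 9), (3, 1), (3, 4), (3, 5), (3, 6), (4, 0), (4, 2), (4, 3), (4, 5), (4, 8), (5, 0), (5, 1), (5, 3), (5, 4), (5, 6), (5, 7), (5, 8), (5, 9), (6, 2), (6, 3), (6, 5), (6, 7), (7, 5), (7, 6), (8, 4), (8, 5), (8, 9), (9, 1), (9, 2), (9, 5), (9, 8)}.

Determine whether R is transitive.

Transitive: no — 0 R 4 and 4 R 2, but not 0 R 2.

No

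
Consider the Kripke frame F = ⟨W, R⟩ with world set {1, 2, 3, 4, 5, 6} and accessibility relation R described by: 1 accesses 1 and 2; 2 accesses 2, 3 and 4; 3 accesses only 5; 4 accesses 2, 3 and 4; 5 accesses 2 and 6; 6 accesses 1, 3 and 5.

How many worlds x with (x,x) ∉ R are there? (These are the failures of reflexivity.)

Enumerating: 3, 5, 6.

3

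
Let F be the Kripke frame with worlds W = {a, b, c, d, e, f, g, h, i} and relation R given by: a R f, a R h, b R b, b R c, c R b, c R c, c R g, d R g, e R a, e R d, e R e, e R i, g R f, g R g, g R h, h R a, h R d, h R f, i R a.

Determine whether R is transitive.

No

Transitive: no — a R h and h R d, but not a R d.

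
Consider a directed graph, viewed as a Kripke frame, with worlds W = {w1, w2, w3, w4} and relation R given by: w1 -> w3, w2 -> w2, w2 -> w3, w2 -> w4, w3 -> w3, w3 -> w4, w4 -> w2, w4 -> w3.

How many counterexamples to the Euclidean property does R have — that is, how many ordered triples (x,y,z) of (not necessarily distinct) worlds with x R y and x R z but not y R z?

Enumerating: (w2,w3,w2), (w2,w4,w4), (w3,w4,w4), (w4,w3,w2).

4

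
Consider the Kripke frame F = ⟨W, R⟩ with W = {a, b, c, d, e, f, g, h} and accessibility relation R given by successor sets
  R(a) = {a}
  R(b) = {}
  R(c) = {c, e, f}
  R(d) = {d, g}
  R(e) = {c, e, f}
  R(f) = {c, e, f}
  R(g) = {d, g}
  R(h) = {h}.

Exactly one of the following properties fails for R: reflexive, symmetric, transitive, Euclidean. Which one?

Reflexive: no — b is not related to itself.
Symmetric: yes — every pair in R has its reverse in R.
Transitive: yes — every two-step R-path is closed by a direct edge.
Euclidean: yes — any two successors of a common world are R-related.
Only reflexive fails.

reflexive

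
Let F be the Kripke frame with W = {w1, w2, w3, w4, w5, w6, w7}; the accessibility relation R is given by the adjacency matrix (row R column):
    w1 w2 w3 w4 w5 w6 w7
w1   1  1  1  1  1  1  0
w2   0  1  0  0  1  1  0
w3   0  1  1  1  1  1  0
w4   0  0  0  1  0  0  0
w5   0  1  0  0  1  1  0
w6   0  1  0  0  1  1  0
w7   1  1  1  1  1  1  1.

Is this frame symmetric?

Symmetric: no — w1 R w2 but not w2 R w1.

No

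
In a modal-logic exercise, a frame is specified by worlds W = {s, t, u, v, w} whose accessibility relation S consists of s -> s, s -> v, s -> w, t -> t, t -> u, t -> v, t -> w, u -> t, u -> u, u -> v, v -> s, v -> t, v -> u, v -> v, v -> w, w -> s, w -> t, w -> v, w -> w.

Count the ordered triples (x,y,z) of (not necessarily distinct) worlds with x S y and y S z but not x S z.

Enumerating: (s,v,t), (s,v,u), (s,w,t), (t,v,s), (t,w,s), (u,t,w), (u,v,s), (u,v,w), (w,t,u), (w,v,u).

10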